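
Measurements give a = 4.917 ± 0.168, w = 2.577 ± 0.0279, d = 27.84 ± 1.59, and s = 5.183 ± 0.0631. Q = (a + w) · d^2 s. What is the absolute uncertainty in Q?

3530

Let u = a + w = 7.494. δu = √(δa² + δw²) = √(0.0282 + 0.000778) = 0.170, so δu/u = 0.0227.
Q is then a monomial in u, d, s:
δQ/Q = √((δu/u)² + (2·δd/d)² + (1·δs/s)²) = √(0.000516 + 0.0130 + 0.000148) = 0.117
Q = 30100, so δQ = 0.117 × 30100 = 3530.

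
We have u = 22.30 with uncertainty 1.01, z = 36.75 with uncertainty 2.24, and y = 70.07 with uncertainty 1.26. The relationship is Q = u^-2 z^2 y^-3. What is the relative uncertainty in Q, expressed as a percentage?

Relative error in a monomial: (δQ/Q)² = Σ (nᵢ · δxᵢ/xᵢ)².
  (-2·δu/u)² = (-2×0.0453)² = 0.00821;  (2·δz/z)² = (2×0.0610)² = 0.0149;  (-3·δy/y)² = (-3×0.0180)² = 0.00291
δQ/Q = √(0.0260) = 0.161

16.1%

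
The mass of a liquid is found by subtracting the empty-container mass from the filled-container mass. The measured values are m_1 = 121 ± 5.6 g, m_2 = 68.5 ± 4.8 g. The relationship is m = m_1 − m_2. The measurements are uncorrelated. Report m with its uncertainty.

52.5 ± 7.38 g

Each term contributes (cᵢ δxᵢ)² to (δm)²:
  (δm_1)² = 31.4;  (δm_2)² = 23.0
δm = √(54.4) = 7.38 g
m = 52.5 g.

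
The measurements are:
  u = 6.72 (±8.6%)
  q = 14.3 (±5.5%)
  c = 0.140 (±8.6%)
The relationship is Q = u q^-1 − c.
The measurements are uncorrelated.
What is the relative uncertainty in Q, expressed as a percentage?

15.0%

Let p = u·q^-1 = 0.470. δp/p = √((1·δu/u)² + (-1·δq/q)²) = √(0.00740 + 0.00302) = 0.102, so δp = 0.0480.
Q = p − c: δQ = √(δp² + δc²) = √(0.00230 + 0.000145) = 0.0495
Q = 0.330, so δQ/Q = 0.0495/0.330 = 0.150.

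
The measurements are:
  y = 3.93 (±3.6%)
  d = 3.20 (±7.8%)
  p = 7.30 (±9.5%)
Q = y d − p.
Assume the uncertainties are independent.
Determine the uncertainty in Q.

1.28

Let w = y·d = 12.6. δw/w = √((1·δy/y)² + (1·δd/d)²) = √(0.00130 + 0.00608) = 0.0859, so δw = 1.08.
Q = w − p: δQ = √(δw² + δp²) = √(1.17 + 0.481) = 1.28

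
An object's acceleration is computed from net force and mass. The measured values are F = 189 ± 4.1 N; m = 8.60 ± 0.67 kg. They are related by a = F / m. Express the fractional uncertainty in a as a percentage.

a is a product of powers, so relative uncertainties combine in quadrature:
  (1·δF/F)² = (1×0.0217)² = 0.000471;  (-1·δm/m)² = (-1×0.0779)² = 0.00607
δa/a = √(0.00654) = 0.0809

8.09%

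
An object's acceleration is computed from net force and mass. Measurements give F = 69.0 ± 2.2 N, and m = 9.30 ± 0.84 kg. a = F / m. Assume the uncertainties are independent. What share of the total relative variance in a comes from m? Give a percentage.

88.9%

(δa/a)² = (1·δF/F)² + (-1·δm/m)²
  F term: (1×0.0319)² = 0.00102
  m term: (-1×0.0903)² = 0.00816
Total = 0.00917. Share from m = 0.00816/0.00917 = 0.889.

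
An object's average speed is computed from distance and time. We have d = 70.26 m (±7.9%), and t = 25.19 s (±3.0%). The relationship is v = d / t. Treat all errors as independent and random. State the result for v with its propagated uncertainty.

2.789 ± 0.236 m/s

Each factor contributes (exponent × relative error)² to (δv/v)²:
  (1·δd/d)² = (1×0.0790)² = 0.00624;  (-1·δt/t)² = (-1×0.0300)² = 0.000900
δv/v = √(0.00714) = 0.0845
v = 2.789 m/s, so δv = 0.0845 × 2.789 = 0.236 m/s.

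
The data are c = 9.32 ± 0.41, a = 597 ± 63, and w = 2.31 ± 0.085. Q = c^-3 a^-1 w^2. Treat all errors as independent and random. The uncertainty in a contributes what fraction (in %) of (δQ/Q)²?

32.8%

(δQ/Q)² = (-3·δc/c)² + (-1·δa/a)² + (2·δw/w)²
  c term: (-3×0.0440)² = 0.0174
  a term: (-1×0.106)² = 0.0111
  w term: (2×0.0368)² = 0.00542
Total = 0.0340. Share from a = 0.0111/0.0340 = 0.328.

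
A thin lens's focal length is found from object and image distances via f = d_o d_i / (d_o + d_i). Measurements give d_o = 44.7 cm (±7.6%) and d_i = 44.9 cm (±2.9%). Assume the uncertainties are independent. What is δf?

∂f/∂d_o = (d_i/(d_o+d_i))² = 0.251;  ∂f/∂d_i = (d_o/(d_o+d_i))² = 0.249
δf = √((∂f/∂d_o · δd_o)² + (∂f/∂d_i · δd_i)²) = √(0.728 + 0.105) = 0.913 cm

0.913 cm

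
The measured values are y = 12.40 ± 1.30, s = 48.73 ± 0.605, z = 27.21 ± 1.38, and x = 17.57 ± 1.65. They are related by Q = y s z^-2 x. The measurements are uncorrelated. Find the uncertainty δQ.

Products/powers → add relative errors in quadrature, weighted by exponent:
  (1·δy/y)² = (1×0.105)² = 0.0110;  (1·δs/s)² = (1×0.0124)² = 0.000154;  (-2·δz/z)² = (-2×0.0507)² = 0.0103;  (1·δx/x)² = (1×0.0939)² = 0.00882
δQ/Q = √(0.0303) = 0.174
Q = 14.34, so δQ = 0.174 × 14.34 = 2.49.

2.49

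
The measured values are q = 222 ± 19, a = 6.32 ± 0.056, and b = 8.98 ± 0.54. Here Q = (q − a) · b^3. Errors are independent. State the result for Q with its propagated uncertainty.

(1.56 ± 0.314) × 10^5

Let u = q − a = 216. δu = √(δq² + δa²) = √(361 + 0.00314) = 19.0, so δu/u = 0.0881.
Q is then a monomial in u, b:
δQ/Q = √((δu/u)² + (3·δb/b)²) = √(0.00776 + 0.0325) = 0.201
Q = 1.56e+05, so δQ = 0.201 × 1.56e+05 = 31400.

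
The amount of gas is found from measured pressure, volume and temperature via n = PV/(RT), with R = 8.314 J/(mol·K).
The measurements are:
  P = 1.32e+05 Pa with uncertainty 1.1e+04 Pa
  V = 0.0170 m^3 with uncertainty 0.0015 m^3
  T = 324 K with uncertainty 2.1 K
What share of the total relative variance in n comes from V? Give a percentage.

52.7%

(δn/n)² = (1·δP/P)² + (1·δV/V)² + (-1·δT/T)²
  P term: (1×0.0833)² = 0.00694
  V term: (1×0.0882)² = 0.00779
  T term: (-1×0.00648)² = 4.2e-05
Total = 0.0148. Share from V = 0.00779/0.0148 = 0.527.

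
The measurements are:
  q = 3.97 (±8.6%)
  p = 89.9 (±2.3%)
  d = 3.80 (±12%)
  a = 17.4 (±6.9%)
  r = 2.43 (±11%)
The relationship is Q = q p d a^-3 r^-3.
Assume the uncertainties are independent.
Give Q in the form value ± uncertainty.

Products/powers → add relative errors in quadrature, weighted by exponent:
  (1·δq/q)² = (1×0.0860)² = 0.00740;  (1·δp/p)² = (1×0.0230)² = 0.000529;  (1·δd/d)² = (1×0.120)² = 0.0144;  (-3·δa/a)² = (-3×0.0690)² = 0.0428;  (-3·δr/r)² = (-3×0.110)² = 0.109
δQ/Q = √(0.174) = 0.417
Q = 0.0179, so δQ = 0.417 × 0.0179 = 0.00749.

0.0179 ± 0.00749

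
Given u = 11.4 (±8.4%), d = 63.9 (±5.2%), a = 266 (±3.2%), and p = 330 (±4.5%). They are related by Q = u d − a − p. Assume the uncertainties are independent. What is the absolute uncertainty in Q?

Let w = u·d = 728. δw/w = √((1·δu/u)² + (1·δd/d)²) = √(0.00706 + 0.00270) = 0.0988, so δw = 72.0.
Q = w − a − p: δQ = √(δw² + δa² + δp²) = √(5180 + 72.5 + 221) = 74.0

74.0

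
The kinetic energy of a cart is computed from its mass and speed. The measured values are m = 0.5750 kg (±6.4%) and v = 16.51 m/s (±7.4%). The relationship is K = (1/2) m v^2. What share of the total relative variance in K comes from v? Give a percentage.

84.2%

(δK/K)² = (1·δm/m)² + (2·δv/v)²
  m term: (1×0.0640)² = 0.00410
  v term: (2×0.0740)² = 0.0219
Total = 0.0260. Share from v = 0.0219/0.0260 = 0.842.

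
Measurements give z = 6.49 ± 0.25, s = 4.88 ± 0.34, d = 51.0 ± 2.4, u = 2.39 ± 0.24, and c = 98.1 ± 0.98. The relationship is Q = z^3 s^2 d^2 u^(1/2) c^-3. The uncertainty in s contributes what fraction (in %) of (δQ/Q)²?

(δQ/Q)² = (3·δz/z)² + (2·δs/s)² + (2·δd/d)² + (½·δu/u)² + (-3·δc/c)²
  z term: (3×0.0385)² = 0.0134
  s term: (2×0.0697)² = 0.0194
  d term: (2×0.0471)² = 0.00886
  u term: (0.5×0.100)² = 0.00252
  c term: (-3×0.00999)² = 0.000898
Total = 0.0450. Share from s = 0.0194/0.0450 = 0.431.

43.1%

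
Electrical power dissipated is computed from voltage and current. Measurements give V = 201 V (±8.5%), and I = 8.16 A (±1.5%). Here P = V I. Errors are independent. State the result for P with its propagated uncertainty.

Products/powers → add relative errors in quadrature, weighted by exponent:
  (1·δV/V)² = (1×0.0850)² = 0.00723;  (1·δI/I)² = (1×0.0150)² = 0.000225
δP/P = √(0.00745) = 0.0863
P = 1640 W, so δP = 0.0863 × 1640 = 142 W.

1640 ± 142 W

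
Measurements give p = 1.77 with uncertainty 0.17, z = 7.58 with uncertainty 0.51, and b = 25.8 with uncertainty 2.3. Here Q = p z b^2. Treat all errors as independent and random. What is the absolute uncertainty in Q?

Each factor contributes (exponent × relative error)² to (δQ/Q)²:
  (1·δp/p)² = (1×0.0960)² = 0.00922;  (1·δz/z)² = (1×0.0673)² = 0.00453;  (2·δb/b)² = (2×0.0891)² = 0.0318
δQ/Q = √(0.0455) = 0.213
Q = 8930, so δQ = 0.213 × 8930 = 1910.

1910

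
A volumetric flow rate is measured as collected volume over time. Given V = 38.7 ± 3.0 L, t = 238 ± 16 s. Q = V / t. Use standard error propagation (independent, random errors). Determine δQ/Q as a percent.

10.3%

Relative error in a monomial: (δQ/Q)² = Σ (nᵢ · δxᵢ/xᵢ)².
  (1·δV/V)² = (1×0.0775)² = 0.00601;  (-1·δt/t)² = (-1×0.0672)² = 0.00452
δQ/Q = √(0.0105) = 0.103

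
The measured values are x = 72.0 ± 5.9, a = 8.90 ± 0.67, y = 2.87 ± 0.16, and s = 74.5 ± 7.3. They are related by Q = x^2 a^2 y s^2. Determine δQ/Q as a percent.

30.2%

Products/powers → add relative errors in quadrature, weighted by exponent:
  (2·δx/x)² = (2×0.0819)² = 0.0269;  (2·δa/a)² = (2×0.0753)² = 0.0227;  (1·δy/y)² = (1×0.0557)² = 0.00311;  (2·δs/s)² = (2×0.0980)² = 0.0384
δQ/Q = √(0.0910) = 0.302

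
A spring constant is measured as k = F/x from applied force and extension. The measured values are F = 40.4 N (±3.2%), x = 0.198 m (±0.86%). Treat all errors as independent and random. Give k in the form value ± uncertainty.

Relative error in a monomial: (δk/k)² = Σ (nᵢ · δxᵢ/xᵢ)².
  (1·δF/F)² = (1×0.0320)² = 0.00102;  (-1·δx/x)² = (-1×0.00860)² = 7.4e-05
δk/k = √(0.00110) = 0.0331
k = 204 N/m, so δk = 0.0331 × 204 = 6.76 N/m.

204 ± 6.76 N/m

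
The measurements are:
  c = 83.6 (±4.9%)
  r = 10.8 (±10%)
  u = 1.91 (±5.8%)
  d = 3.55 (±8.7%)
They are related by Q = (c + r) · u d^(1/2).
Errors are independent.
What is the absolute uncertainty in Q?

29.0

Let w = c + r = 94.4. δw = √(δc² + δr²) = √(16.8 + 1.17) = 4.24, so δw/w = 0.0449.
Q is then a monomial in w, u, d:
δQ/Q = √((δw/w)² + (1·δu/u)² + (½·δd/d)²) = √(0.00201 + 0.00336 + 0.00189) = 0.0853
Q = 340, so δQ = 0.0853 × 340 = 29.0.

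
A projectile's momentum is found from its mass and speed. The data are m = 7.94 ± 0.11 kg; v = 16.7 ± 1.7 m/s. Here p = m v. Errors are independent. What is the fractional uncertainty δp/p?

0.103

Products/powers → add relative errors in quadrature, weighted by exponent:
  (1·δm/m)² = (1×0.0139)² = 0.000192;  (1·δv/v)² = (1×0.102)² = 0.0104
δp/p = √(0.0106) = 0.103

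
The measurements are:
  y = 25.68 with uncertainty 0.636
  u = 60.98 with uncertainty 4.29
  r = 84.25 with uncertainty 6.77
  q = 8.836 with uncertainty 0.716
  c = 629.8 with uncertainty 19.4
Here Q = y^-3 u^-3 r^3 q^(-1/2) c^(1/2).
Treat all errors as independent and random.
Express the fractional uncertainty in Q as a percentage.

Relative error in a monomial: (δQ/Q)² = Σ (nᵢ · δxᵢ/xᵢ)².
  (-3·δy/y)² = (-3×0.0248)² = 0.00552;  (-3·δu/u)² = (-3×0.0704)² = 0.0445;  (3·δr/r)² = (3×0.0804)² = 0.0581;  (−½·δq/q)² = (-0.5×0.0810)² = 0.00164;  (½·δc/c)² = (0.5×0.0308)² = 0.000237
δQ/Q = √(0.110) = 0.332

33.2%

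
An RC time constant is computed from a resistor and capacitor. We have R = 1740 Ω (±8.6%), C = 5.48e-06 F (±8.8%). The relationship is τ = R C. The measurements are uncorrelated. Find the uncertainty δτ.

Since τ is a product/quotient, work with relative uncertainties:
  (1·δR/R)² = (1×0.0860)² = 0.00740;  (1·δC/C)² = (1×0.0880)² = 0.00774
δτ/τ = √(0.0151) = 0.123
τ = 0.00954 s, so δτ = 0.123 × 0.00954 = 0.00117 s.

0.00117 s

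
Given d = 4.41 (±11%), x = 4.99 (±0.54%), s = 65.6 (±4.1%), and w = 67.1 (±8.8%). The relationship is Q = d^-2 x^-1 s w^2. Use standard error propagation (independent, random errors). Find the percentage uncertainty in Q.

Each factor contributes (exponent × relative error)² to (δQ/Q)²:
  (-2·δd/d)² = (-2×0.110)² = 0.0484;  (-1·δx/x)² = (-1×0.00540)² = 2.92e-05;  (1·δs/s)² = (1×0.0410)² = 0.00168;  (2·δw/w)² = (2×0.0880)² = 0.0310
δQ/Q = √(0.0811) = 0.285

28.5%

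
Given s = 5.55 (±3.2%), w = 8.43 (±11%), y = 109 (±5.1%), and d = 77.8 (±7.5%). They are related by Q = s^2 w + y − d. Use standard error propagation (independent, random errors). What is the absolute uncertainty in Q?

Let p = s^2·w = 260. δp/p = √((2·δs/s)² + (1·δw/w)²) = √(0.00410 + 0.0121) = 0.127, so δp = 33.0.
Q = p + y − d: δQ = √(δp² + δy² + δd²) = √(1090 + 30.9 + 34.0) = 34.0

34.0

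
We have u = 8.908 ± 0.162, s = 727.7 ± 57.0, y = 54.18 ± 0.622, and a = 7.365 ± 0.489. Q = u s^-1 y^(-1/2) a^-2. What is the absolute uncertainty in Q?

Q is a product of powers, so relative uncertainties combine in quadrature:
  (1·δu/u)² = (1×0.0182)² = 0.000331;  (-1·δs/s)² = (-1×0.0783)² = 0.00614;  (−½·δy/y)² = (-0.5×0.0115)² = 3.29e-05;  (-2·δa/a)² = (-2×0.0664)² = 0.0176
δQ/Q = √(0.0241) = 0.155
Q = 3.066e-05, so δQ = 0.155 × 3.066e-05 = 4.76e-06.

4.76e-06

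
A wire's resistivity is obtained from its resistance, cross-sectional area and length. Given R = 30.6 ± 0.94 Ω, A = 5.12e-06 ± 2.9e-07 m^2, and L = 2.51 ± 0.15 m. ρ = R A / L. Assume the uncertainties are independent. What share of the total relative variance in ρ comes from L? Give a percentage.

(δρ/ρ)² = (1·δR/R)² + (1·δA/A)² + (-1·δL/L)²
  R term: (1×0.0307)² = 0.000944
  A term: (1×0.0566)² = 0.00321
  L term: (-1×0.0598)² = 0.00357
Total = 0.00772. Share from L = 0.00357/0.00772 = 0.462.

46.2%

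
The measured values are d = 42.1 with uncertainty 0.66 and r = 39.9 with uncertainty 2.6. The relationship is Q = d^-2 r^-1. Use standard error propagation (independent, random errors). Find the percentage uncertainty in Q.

For a monomial Q ∝ d^-2, r^-1, fractional errors add in quadrature:
  (-2·δd/d)² = (-2×0.0157)² = 0.000983;  (-1·δr/r)² = (-1×0.0652)² = 0.00425
δQ/Q = √(0.00523) = 0.0723

7.23%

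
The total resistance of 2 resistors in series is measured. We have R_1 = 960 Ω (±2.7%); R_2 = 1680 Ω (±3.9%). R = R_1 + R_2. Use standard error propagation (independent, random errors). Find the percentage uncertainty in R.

Sums and differences: (δR)² = Σ (cᵢ δxᵢ)².
  (δR_1)² = 672;  (δR_2)² = 4290
δR = √(4960) = 70.5 Ω
R = 2640 Ω, so δR/R = 70.5/2640 = 0.0267.

2.67%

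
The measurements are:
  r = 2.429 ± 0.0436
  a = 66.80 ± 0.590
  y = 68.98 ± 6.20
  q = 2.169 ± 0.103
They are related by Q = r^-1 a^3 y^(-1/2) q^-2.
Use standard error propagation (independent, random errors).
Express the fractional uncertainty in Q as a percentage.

Q is a product of powers, so relative uncertainties combine in quadrature:
  (-1·δr/r)² = (-1×0.0179)² = 0.000322;  (3·δa/a)² = (3×0.00883)² = 0.000702;  (−½·δy/y)² = (-0.5×0.0899)² = 0.00202;  (-2·δq/q)² = (-2×0.0475)² = 0.00902
δQ/Q = √(0.0121) = 0.110

11.0%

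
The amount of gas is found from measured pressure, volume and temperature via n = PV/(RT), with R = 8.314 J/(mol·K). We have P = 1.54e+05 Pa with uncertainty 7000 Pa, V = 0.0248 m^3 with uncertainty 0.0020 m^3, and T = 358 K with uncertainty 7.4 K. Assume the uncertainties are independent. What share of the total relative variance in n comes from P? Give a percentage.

(δn/n)² = (1·δP/P)² + (1·δV/V)² + (-1·δT/T)²
  P term: (1×0.0455)² = 0.00207
  V term: (1×0.0806)² = 0.00650
  T term: (-1×0.0207)² = 0.000427
Total = 0.00900. Share from P = 0.00207/0.00900 = 0.230.

23.0%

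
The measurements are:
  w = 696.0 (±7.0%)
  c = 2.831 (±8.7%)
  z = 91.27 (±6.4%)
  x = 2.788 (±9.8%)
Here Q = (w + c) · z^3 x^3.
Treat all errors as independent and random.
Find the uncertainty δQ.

4.12e+09

Let u = w + c = 698.8. δu = √(δw² + δc²) = √(2370 + 0.0607) = 48.7, so δu/u = 0.0697.
Q is then a monomial in u, z, x:
δQ/Q = √((δu/u)² + (3·δz/z)² + (3·δx/x)²) = √(0.00486 + 0.0369 + 0.0864) = 0.358
Q = 1.151e+10, so δQ = 0.358 × 1.151e+10 = 4.12e+09.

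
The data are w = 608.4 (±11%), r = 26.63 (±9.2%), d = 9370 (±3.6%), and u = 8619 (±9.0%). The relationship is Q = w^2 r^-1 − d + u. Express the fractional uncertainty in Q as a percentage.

Let p = w^2·r^-1 = 13900. δp/p = √((2·δw/w)² + (-1·δr/r)²) = √(0.0484 + 0.00846) = 0.238, so δp = 3310.
Q = p − d + u: δQ = √(δp² + δd² + δu²) = √(1.1e+07 + 1.14e+05 + 6.02e+05) = 3420
Q = 13150, so δQ/Q = 3420/13150 = 0.260.

26.0%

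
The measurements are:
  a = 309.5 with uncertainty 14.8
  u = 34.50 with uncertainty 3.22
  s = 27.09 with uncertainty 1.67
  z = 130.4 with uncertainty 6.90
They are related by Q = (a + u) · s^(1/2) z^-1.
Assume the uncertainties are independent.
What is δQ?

1.04

Let w = a + u = 344.0. δw = √(δa² + δu²) = √(219 + 10.4) = 15.1, so δw/w = 0.0440.
Q is then a monomial in w, s, z:
δQ/Q = √((δw/w)² + (½·δs/s)² + (-1·δz/z)²) = √(0.00194 + 0.000950 + 0.00280) = 0.0754
Q = 13.73, so δQ = 0.0754 × 13.73 = 1.04.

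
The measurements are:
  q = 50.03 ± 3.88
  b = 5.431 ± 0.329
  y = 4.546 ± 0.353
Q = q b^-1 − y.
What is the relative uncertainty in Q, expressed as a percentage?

20.8%

Let p = q·b^-1 = 9.212. δp/p = √((1·δq/q)² + (-1·δb/b)²) = √(0.00601 + 0.00367) = 0.0984, so δp = 0.907.
Q = p − y: δQ = √(δp² + δy²) = √(0.822 + 0.125) = 0.973
Q = 4.666, so δQ/Q = 0.973/4.666 = 0.208.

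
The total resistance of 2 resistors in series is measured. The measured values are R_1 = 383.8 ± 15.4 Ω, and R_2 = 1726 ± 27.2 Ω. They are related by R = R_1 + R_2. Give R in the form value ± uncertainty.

2110 ± 31.3 Ω

Sums and differences: (δR)² = Σ (cᵢ δxᵢ)².
  (δR_1)² = 237;  (δR_2)² = 740
δR = √(977) = 31.3 Ω
R = 2110 Ω.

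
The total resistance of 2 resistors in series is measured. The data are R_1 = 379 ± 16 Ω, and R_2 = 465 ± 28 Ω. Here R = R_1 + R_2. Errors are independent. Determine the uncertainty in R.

Sums and differences: (δR)² = Σ (cᵢ δxᵢ)².
  (δR_1)² = 256;  (δR_2)² = 784
δR = √(1040) = 32.2 Ω

32.2 Ω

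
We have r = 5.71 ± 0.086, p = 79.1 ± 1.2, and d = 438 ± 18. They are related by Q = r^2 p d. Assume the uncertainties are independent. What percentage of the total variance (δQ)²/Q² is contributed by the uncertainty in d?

(δQ/Q)² = (2·δr/r)² + (1·δp/p)² + (1·δd/d)²
  r term: (2×0.0151)² = 0.000907
  p term: (1×0.0152)² = 0.000230
  d term: (1×0.0411)² = 0.00169
Total = 0.00283. Share from d = 0.00169/0.00283 = 0.598.

59.8%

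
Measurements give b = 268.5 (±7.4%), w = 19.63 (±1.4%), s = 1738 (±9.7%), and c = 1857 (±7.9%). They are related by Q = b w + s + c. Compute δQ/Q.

Let p = b·w = 5271. δp/p = √((1·δb/b)² + (1·δw/w)²) = √(0.00548 + 0.000196) = 0.0753, so δp = 397.
Q = p + s + c: δQ = √(δp² + δs² + δc²) = √(1.58e+05 + 28400 + 21500) = 456
Q = 8866, so δQ/Q = 456/8866 = 0.0514.

0.0514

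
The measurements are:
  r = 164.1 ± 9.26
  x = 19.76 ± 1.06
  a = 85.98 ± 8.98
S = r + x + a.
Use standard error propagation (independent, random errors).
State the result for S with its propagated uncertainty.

Sums and differences: (δS)² = Σ (cᵢ δxᵢ)².
  (δr)² = 85.7;  (δx)² = 1.12;  (δa)² = 80.6
δS = √(168) = 12.9
S = 269.8.

269.8 ± 12.9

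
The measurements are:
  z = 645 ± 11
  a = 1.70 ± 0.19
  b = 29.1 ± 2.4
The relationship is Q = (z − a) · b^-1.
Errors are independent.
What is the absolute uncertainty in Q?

1.86

Let u = z − a = 643. δu = √(δz² + δa²) = √(121 + 0.0361) = 11.0, so δu/u = 0.0171.
Q is then a monomial in u, b:
δQ/Q = √((δu/u)² + (-1·δb/b)²) = √(0.000292 + 0.00680) = 0.0842
Q = 22.1, so δQ = 0.0842 × 22.1 = 1.86.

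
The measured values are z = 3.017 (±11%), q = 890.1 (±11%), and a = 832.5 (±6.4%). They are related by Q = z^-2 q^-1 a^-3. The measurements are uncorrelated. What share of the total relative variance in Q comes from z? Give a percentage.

(δQ/Q)² = (-2·δz/z)² + (-1·δq/q)² + (-3·δa/a)²
  z term: (-2×0.110)² = 0.0484
  q term: (-1×0.110)² = 0.0121
  a term: (-3×0.0640)² = 0.0369
Total = 0.0974. Share from z = 0.0484/0.0974 = 0.497.

49.7%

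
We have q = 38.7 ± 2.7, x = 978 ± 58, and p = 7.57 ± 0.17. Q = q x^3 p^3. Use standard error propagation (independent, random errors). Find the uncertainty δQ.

Since Q is a product/quotient, work with relative uncertainties:
  (1·δq/q)² = (1×0.0698)² = 0.00487;  (3·δx/x)² = (3×0.0593)² = 0.0317;  (3·δp/p)² = (3×0.0225)² = 0.00454
δQ/Q = √(0.0411) = 0.203
Q = 1.57e+13, so δQ = 0.203 × 1.57e+13 = 3.18e+12.

3.18e+12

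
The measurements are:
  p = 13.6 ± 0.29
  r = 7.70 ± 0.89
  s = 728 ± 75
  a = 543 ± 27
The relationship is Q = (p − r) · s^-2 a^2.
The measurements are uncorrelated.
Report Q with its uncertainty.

3.28 ± 0.914

Let u = p − r = 5.90. δu = √(δp² + δr²) = √(0.0841 + 0.792) = 0.936, so δu/u = 0.159.
Q is then a monomial in u, s, a:
δQ/Q = √((δu/u)² + (-2·δs/s)² + (2·δa/a)²) = √(0.0252 + 0.0425 + 0.00989) = 0.278
Q = 3.28, so δQ = 0.278 × 3.28 = 0.914.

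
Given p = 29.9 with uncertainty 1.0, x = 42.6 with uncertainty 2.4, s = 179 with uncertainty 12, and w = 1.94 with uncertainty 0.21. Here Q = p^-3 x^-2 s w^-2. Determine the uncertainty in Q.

2.67e-07

Products/powers → add relative errors in quadrature, weighted by exponent:
  (-3·δp/p)² = (-3×0.0334)² = 0.0101;  (-2·δx/x)² = (-2×0.0563)² = 0.0127;  (1·δs/s)² = (1×0.0670)² = 0.00449;  (-2·δw/w)² = (-2×0.108)² = 0.0469
δQ/Q = √(0.0741) = 0.272
Q = 9.8e-07, so δQ = 0.272 × 9.8e-07 = 2.67e-07.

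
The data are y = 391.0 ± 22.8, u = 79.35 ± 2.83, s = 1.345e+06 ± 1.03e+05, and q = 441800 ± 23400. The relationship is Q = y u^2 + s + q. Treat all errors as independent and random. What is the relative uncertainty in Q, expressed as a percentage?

5.89%

Let p = y·u^2 = 2.462e+06. δp/p = √((1·δy/y)² + (2·δu/u)²) = √(0.00340 + 0.00509) = 0.0921, so δp = 2.27e+05.
Q = p + s + q: δQ = √(δp² + δs² + δq²) = √(5.14e+10 + 1.06e+10 + 5.48e+08) = 2.5e+05
Q = 4.249e+06, so δQ/Q = 2.5e+05/4.249e+06 = 0.0589.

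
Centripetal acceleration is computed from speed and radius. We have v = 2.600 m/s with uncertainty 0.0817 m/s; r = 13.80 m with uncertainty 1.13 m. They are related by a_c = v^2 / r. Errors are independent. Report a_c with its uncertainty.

0.4899 ± 0.0506 m/s^2

For a monomial a_c ∝ v^2, r^-1, fractional errors add in quadrature:
  (2·δv/v)² = (2×0.0314)² = 0.00395;  (-1·δr/r)² = (-1×0.0819)² = 0.00670
δa_c/a_c = √(0.0107) = 0.103
a_c = 0.4899 m/s^2, so δa_c = 0.103 × 0.4899 = 0.0506 m/s^2.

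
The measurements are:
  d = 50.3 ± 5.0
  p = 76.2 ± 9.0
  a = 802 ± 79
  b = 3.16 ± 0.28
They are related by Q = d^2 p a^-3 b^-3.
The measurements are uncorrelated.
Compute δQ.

Each factor contributes (exponent × relative error)² to (δQ/Q)²:
  (2·δd/d)² = (2×0.0994)² = 0.0395;  (1·δp/p)² = (1×0.118)² = 0.0140;  (-3·δa/a)² = (-3×0.0985)² = 0.0873;  (-3·δb/b)² = (-3×0.0886)² = 0.0707
δQ/Q = √(0.211) = 0.460
Q = 1.18e-05, so δQ = 0.460 × 1.18e-05 = 5.45e-06.

5.45e-06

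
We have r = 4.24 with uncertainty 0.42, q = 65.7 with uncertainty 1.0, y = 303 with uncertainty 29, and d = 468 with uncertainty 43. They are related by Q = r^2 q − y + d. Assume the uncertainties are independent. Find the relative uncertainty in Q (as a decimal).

0.179

Let p = r^2·q = 1180. δp/p = √((2·δr/r)² + (1·δq/q)²) = √(0.0392 + 0.000232) = 0.199, so δp = 235.
Q = p − y + d: δQ = √(δp² + δy² + δd²) = √(55100 + 841 + 1850) = 240
Q = 1350, so δQ/Q = 240/1350 = 0.179.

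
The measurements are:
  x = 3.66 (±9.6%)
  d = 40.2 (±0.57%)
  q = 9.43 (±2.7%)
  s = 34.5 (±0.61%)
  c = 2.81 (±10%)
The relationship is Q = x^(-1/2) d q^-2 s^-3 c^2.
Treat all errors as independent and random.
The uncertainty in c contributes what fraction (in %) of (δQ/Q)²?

(δQ/Q)² = (−½·δx/x)² + (1·δd/d)² + (-2·δq/q)² + (-3·δs/s)² + (2·δc/c)²
  x term: (-0.5×0.0960)² = 0.00230
  d term: (1×0.00570)² = 3.25e-05
  q term: (-2×0.0270)² = 0.00292
  s term: (-3×0.00610)² = 0.000335
  c term: (2×0.100)² = 0.0400
Total = 0.0456. Share from c = 0.0400/0.0456 = 0.877.

87.7%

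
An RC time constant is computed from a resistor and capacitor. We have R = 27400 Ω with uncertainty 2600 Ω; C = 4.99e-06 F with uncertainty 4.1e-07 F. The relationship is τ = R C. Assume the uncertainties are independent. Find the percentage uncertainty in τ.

12.6%

Each factor contributes (exponent × relative error)² to (δτ/τ)²:
  (1·δR/R)² = (1×0.0949)² = 0.00900;  (1·δC/C)² = (1×0.0822)² = 0.00675
δτ/τ = √(0.0158) = 0.126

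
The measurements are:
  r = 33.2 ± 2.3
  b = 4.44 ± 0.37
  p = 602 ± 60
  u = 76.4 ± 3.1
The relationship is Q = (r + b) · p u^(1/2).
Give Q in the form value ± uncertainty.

Let w = r + b = 37.6. δw = √(δr² + δb²) = √(5.29 + 0.137) = 2.33, so δw/w = 0.0619.
Q is then a monomial in w, p, u:
δQ/Q = √((δw/w)² + (1·δp/p)² + (½·δu/u)²) = √(0.00383 + 0.00993 + 0.000412) = 0.119
Q = 1.98e+05, so δQ = 0.119 × 1.98e+05 = 23600.

(1.98 ± 0.236) × 10^5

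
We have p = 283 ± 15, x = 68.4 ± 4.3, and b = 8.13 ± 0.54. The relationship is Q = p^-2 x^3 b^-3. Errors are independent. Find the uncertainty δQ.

0.00219

Products/powers → add relative errors in quadrature, weighted by exponent:
  (-2·δp/p)² = (-2×0.0530)² = 0.0112;  (3·δx/x)² = (3×0.0629)² = 0.0356;  (-3·δb/b)² = (-3×0.0664)² = 0.0397
δQ/Q = √(0.0865) = 0.294
Q = 0.00744, so δQ = 0.294 × 0.00744 = 0.00219.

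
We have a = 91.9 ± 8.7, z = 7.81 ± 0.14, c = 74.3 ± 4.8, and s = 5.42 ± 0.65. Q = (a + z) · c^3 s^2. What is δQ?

3.85e+08

Let u = a + z = 99.7. δu = √(δa² + δz²) = √(75.7 + 0.0196) = 8.70, so δu/u = 0.0873.
Q is then a monomial in u, c, s:
δQ/Q = √((δu/u)² + (3·δc/c)² + (2·δs/s)²) = √(0.00762 + 0.0376 + 0.0575) = 0.320
Q = 1.2e+09, so δQ = 0.320 × 1.2e+09 = 3.85e+08.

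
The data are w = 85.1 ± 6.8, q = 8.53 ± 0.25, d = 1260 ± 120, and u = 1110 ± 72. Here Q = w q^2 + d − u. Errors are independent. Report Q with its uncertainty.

Let p = w·q^2 = 6190. δp/p = √((1·δw/w)² + (2·δq/q)²) = √(0.00638 + 0.00344) = 0.0991, so δp = 614.
Q = p + d − u: δQ = √(δp² + δd² + δu²) = √(3.77e+05 + 14400 + 5180) = 629
Q = 6340.

6340 ± 629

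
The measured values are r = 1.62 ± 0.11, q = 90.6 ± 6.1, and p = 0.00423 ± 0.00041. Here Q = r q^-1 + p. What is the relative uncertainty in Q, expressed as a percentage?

Let w = r·q^-1 = 0.0179. δw/w = √((1·δr/r)² + (-1·δq/q)²) = √(0.00461 + 0.00453) = 0.0956, so δw = 0.00171.
Q = w + p: δQ = √(δw² + δp²) = √(2.92e-06 + 1.68e-07) = 0.00176
Q = 0.0221, so δQ/Q = 0.00176/0.0221 = 0.0795.

7.95%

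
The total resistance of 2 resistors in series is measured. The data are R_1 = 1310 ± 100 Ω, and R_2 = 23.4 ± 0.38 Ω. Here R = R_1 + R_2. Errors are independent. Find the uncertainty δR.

For a sum/difference, combine absolute errors in quadrature:
  (δR_1)² = 10000;  (δR_2)² = 0.144
δR = √(10000) = 100 Ω

100 Ω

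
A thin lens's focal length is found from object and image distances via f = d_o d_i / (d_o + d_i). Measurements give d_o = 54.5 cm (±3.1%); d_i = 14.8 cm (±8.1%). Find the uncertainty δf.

0.745 cm

∂f/∂d_o = (d_i/(d_o+d_i))² = 0.0456;  ∂f/∂d_i = (d_o/(d_o+d_i))² = 0.618
δf = √((∂f/∂d_o · δd_o)² + (∂f/∂d_i · δd_i)²) = √(0.00594 + 0.550) = 0.745 cm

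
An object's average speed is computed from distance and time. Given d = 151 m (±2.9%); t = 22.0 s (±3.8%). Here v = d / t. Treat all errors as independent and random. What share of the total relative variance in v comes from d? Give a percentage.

36.8%

(δv/v)² = (1·δd/d)² + (-1·δt/t)²
  d term: (1×0.0290)² = 0.000841
  t term: (-1×0.0380)² = 0.00144
Total = 0.00228. Share from d = 0.000841/0.00228 = 0.368.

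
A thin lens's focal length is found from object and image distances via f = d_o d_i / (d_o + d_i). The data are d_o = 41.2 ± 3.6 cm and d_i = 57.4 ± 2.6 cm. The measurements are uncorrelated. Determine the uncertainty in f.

∂f/∂d_o = (d_i/(d_o+d_i))² = 0.339;  ∂f/∂d_i = (d_o/(d_o+d_i))² = 0.175
δf = √((∂f/∂d_o · δd_o)² + (∂f/∂d_i · δd_i)²) = √(1.49 + 0.206) = 1.30 cm

1.30 cm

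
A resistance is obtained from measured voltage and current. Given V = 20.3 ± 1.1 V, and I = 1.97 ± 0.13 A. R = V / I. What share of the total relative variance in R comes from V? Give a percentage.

40.3%

(δR/R)² = (1·δV/V)² + (-1·δI/I)²
  V term: (1×0.0542)² = 0.00294
  I term: (-1×0.0660)² = 0.00435
Total = 0.00729. Share from V = 0.00294/0.00729 = 0.403.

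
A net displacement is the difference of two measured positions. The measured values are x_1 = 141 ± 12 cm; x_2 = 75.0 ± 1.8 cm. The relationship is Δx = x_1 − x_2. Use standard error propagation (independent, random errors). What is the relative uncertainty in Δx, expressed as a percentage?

18.4%

For a sum/difference, combine absolute errors in quadrature:
  (δx_1)² = 144;  (δx_2)² = 3.24
δΔx = √(147) = 12.1 cm
Δx = 66.0 cm, so δΔx/Δx = 12.1/66.0 = 0.184.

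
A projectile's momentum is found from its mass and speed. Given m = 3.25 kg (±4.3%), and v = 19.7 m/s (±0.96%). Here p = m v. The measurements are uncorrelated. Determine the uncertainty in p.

Relative error in a monomial: (δp/p)² = Σ (nᵢ · δxᵢ/xᵢ)².
  (1·δm/m)² = (1×0.0430)² = 0.00185;  (1·δv/v)² = (1×0.00960)² = 9.22e-05
δp/p = √(0.00194) = 0.0441
p = 64.0 kg·m/s, so δp = 0.0441 × 64.0 = 2.82 kg·m/s.

2.82 kg·m/s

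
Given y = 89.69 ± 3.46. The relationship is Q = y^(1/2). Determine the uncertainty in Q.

Q ∝ y^(1/2), so δQ/Q = |½| · δy/y = 0.5 × 0.0386 = 0.0193.
Q = 9.470, so δQ = 0.0193 × 9.470 = 0.183.

0.183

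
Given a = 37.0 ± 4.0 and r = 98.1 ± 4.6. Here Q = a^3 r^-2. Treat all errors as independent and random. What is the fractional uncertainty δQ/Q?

Products/powers → add relative errors in quadrature, weighted by exponent:
  (3·δa/a)² = (3×0.108)² = 0.105;  (-2·δr/r)² = (-2×0.0469)² = 0.00880
δQ/Q = √(0.114) = 0.338

0.338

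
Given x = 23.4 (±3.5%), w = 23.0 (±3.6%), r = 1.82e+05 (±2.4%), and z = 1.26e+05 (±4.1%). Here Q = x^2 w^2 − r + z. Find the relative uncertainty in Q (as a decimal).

Let p = x^2·w^2 = 2.9e+05. δp/p = √((2·δx/x)² + (2·δw/w)²) = √(0.00490 + 0.00518) = 0.100, so δp = 29100.
Q = p − r + z: δQ = √(δp² + δr² + δz²) = √(8.46e+08 + 1.91e+07 + 2.67e+07) = 29900
Q = 2.34e+05, so δQ/Q = 29900/2.34e+05 = 0.128.

0.128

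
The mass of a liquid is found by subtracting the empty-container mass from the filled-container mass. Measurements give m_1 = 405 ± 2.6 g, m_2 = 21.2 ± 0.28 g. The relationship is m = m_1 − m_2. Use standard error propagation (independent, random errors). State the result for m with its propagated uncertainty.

384 ± 2.62 g

m is a linear combination, so absolute uncertainties add in quadrature:
  (δm_1)² = 6.76;  (δm_2)² = 0.0784
δm = √(6.84) = 2.62 g
m = 384 g.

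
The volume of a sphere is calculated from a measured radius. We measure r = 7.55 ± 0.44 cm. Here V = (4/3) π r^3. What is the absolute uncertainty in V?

V ∝ r^3, so δV/V = |3| · δr/r = 3 × 0.0583 = 0.175.
V = 1800 cm^3, so δV = 0.175 × 1800 = 315 cm^3.

315 cm^3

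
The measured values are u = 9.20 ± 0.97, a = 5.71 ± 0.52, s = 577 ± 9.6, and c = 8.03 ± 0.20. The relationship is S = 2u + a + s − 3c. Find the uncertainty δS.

Each term contributes (cᵢ δxᵢ)² to (δS)²:
  (2·δu)² = 3.76;  (δa)² = 0.270;  (δs)² = 92.2;  (3·δc)² = 0.360
δS = √(96.6) = 9.83

9.83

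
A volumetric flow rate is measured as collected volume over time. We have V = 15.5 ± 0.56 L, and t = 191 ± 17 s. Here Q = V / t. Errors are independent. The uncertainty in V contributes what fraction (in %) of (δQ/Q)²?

(δQ/Q)² = (1·δV/V)² + (-1·δt/t)²
  V term: (1×0.0361)² = 0.00131
  t term: (-1×0.0890)² = 0.00792
Total = 0.00923. Share from V = 0.00131/0.00923 = 0.141.

14.1%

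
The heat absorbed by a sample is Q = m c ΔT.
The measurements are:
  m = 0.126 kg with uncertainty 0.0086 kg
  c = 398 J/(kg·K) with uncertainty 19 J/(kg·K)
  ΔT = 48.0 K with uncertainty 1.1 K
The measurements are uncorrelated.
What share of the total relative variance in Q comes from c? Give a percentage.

(δQ/Q)² = (1·δm/m)² + (1·δc/c)² + (1·δΔT/ΔT)²
  m term: (1×0.0683)² = 0.00466
  c term: (1×0.0477)² = 0.00228
  ΔT term: (1×0.0229)² = 0.000525
Total = 0.00746. Share from c = 0.00228/0.00746 = 0.305.

30.5%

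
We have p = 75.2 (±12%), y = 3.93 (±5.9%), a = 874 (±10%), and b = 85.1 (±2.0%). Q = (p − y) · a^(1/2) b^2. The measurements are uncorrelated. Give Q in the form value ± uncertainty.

Let u = p − y = 71.3. δu = √(δp² + δy²) = √(81.4 + 0.0538) = 9.03, so δu/u = 0.127.
Q is then a monomial in u, a, b:
δQ/Q = √((δu/u)² + (½·δa/a)² + (2·δb/b)²) = √(0.0160 + 0.00250 + 0.00160) = 0.142
Q = 1.53e+07, so δQ = 0.142 × 1.53e+07 = 2.17e+06.

(1.53 ± 0.217) × 10^7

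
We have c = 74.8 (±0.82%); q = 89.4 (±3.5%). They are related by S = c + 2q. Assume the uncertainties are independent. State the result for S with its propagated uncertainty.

Each term contributes (cᵢ δxᵢ)² to (δS)²:
  (δc)² = 0.376;  (2·δq)² = 39.2
δS = √(39.5) = 6.29
S = 254.

254 ± 6.29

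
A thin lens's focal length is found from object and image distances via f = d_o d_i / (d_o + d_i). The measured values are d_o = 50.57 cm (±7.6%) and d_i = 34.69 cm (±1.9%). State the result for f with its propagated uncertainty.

20.58 ± 0.677 cm

∂f/∂d_o = (d_i/(d_o+d_i))² = 0.166;  ∂f/∂d_i = (d_o/(d_o+d_i))² = 0.352
δf = √((∂f/∂d_o · δd_o)² + (∂f/∂d_i · δd_i)²) = √(0.405 + 0.0538) = 0.677 cm
f = 20.58 cm.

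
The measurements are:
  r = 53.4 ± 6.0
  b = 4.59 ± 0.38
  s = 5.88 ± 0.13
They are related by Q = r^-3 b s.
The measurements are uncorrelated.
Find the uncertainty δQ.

For a monomial Q ∝ r^-3, b, s, fractional errors add in quadrature:
  (-3·δr/r)² = (-3×0.112)² = 0.114;  (1·δb/b)² = (1×0.0828)² = 0.00685;  (1·δs/s)² = (1×0.0221)² = 0.000489
δQ/Q = √(0.121) = 0.348
Q = 0.000177, so δQ = 0.348 × 0.000177 = 6.16e-05.

6.16e-05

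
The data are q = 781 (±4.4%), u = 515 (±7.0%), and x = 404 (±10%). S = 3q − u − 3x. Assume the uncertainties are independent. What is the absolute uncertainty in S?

163

Absolute uncertainties add in quadrature for a linear combination:
  (3·δq)² = 10600;  (δu)² = 1300;  (3·δx)² = 14700
δS = √(26600) = 163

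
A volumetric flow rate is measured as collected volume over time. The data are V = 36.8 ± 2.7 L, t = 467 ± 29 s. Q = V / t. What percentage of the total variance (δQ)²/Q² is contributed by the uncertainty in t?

41.7%

(δQ/Q)² = (1·δV/V)² + (-1·δt/t)²
  V term: (1×0.0734)² = 0.00538
  t term: (-1×0.0621)² = 0.00386
Total = 0.00924. Share from t = 0.00386/0.00924 = 0.417.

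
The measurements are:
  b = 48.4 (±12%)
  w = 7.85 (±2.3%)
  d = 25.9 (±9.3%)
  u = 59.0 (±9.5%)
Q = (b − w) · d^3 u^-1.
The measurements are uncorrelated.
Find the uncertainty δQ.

3910

Let h = b − w = 40.5. δh = √(δb² + δw²) = √(33.7 + 0.0326) = 5.81, so δh/h = 0.143.
Q is then a monomial in h, d, u:
δQ/Q = √((δh/h)² + (3·δd/d)² + (-1·δu/u)²) = √(0.0205 + 0.0778 + 0.00903) = 0.328
Q = 11900, so δQ = 0.328 × 11900 = 3910.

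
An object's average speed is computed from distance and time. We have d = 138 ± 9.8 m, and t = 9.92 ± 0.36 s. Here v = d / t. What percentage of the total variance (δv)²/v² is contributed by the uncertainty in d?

79.3%

(δv/v)² = (1·δd/d)² + (-1·δt/t)²
  d term: (1×0.0710)² = 0.00504
  t term: (-1×0.0363)² = 0.00132
Total = 0.00636. Share from d = 0.00504/0.00636 = 0.793.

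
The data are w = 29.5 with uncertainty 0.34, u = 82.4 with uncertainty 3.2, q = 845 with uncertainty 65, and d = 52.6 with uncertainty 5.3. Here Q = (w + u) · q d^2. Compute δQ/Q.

0.218

Let h = w + u = 112. δh = √(δw² + δu²) = √(0.116 + 10.2) = 3.22, so δh/h = 0.0288.
Q is then a monomial in h, q, d:
δQ/Q = √((δh/h)² + (1·δq/q)² + (2·δd/d)²) = √(0.000827 + 0.00592 + 0.0406) = 0.218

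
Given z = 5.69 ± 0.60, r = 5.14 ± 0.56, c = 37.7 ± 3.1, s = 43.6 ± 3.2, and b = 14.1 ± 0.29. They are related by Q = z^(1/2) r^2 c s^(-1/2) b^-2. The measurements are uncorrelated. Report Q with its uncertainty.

1.81 ± 0.444

Since Q is a product/quotient, work with relative uncertainties:
  (½·δz/z)² = (0.5×0.105)² = 0.00278;  (2·δr/r)² = (2×0.109)² = 0.0475;  (1·δc/c)² = (1×0.0822)² = 0.00676;  (−½·δs/s)² = (-0.5×0.0734)² = 0.00135;  (-2·δb/b)² = (-2×0.0206)² = 0.00169
δQ/Q = √(0.0601) = 0.245
Q = 1.81, so δQ = 0.245 × 1.81 = 0.444.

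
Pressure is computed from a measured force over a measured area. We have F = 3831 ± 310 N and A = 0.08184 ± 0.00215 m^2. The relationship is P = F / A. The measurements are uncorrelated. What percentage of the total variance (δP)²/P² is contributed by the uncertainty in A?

9.54%

(δP/P)² = (1·δF/F)² + (-1·δA/A)²
  F term: (1×0.0809)² = 0.00655
  A term: (-1×0.0263)² = 0.000690
Total = 0.00724. Share from A = 0.000690/0.00724 = 0.0954.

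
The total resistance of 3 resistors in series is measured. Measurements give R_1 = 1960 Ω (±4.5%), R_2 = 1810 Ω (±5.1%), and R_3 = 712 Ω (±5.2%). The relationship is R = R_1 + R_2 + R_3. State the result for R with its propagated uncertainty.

4480 ± 133 Ω

Each term contributes (cᵢ δxᵢ)² to (δR)²:
  (δR_1)² = 7780;  (δR_2)² = 8520;  (δR_3)² = 1370
δR = √(17700) = 133 Ω
R = 4480 Ω.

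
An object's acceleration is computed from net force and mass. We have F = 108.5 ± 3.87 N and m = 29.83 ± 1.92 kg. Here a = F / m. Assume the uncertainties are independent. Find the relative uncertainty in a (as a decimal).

0.0736

Relative error in a monomial: (δa/a)² = Σ (nᵢ · δxᵢ/xᵢ)².
  (1·δF/F)² = (1×0.0357)² = 0.00127;  (-1·δm/m)² = (-1×0.0644)² = 0.00414
δa/a = √(0.00542) = 0.0736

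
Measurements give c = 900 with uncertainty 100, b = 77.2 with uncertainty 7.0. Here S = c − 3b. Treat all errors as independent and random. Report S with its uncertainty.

S is a linear combination, so absolute uncertainties add in quadrature:
  (δc)² = 10000;  (3·δb)² = 441
δS = √(10400) = 102
S = 668.

668 ± 102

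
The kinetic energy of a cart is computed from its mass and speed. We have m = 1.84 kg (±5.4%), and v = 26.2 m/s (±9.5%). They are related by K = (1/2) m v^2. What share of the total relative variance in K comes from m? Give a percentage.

(δK/K)² = (1·δm/m)² + (2·δv/v)²
  m term: (1×0.0540)² = 0.00292
  v term: (2×0.0950)² = 0.0361
Total = 0.0390. Share from m = 0.00292/0.0390 = 0.0747.

7.47%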